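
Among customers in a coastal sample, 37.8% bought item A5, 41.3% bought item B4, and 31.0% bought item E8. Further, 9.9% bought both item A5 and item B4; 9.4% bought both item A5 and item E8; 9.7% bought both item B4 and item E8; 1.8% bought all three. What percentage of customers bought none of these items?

17.1%

Using inclusion–exclusion:
P(≥1) = 37.8 + 41.3 + 31.0 − 9.9 − 9.4 − 9.7 + 1.8 = 82.9%
P(none) = 100% − 82.9% = 17.1%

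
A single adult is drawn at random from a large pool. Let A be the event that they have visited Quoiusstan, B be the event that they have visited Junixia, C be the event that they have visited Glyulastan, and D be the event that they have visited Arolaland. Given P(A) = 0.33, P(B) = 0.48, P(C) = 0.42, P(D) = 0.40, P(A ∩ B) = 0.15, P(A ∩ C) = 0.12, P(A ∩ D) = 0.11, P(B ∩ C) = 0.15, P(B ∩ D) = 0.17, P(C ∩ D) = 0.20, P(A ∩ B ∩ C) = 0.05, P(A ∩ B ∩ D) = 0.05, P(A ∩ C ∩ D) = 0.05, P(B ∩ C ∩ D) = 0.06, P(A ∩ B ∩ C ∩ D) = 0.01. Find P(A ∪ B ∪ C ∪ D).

0.93

P(A ∪ B ∪ C ∪ D) = 0.33 + 0.48 + 0.42 + 0.40 − 0.15 − 0.12 − 0.11 − 0.15 − 0.17 − 0.20 + 0.05 + 0.05 + 0.05 + 0.06 − 0.01 = 0.93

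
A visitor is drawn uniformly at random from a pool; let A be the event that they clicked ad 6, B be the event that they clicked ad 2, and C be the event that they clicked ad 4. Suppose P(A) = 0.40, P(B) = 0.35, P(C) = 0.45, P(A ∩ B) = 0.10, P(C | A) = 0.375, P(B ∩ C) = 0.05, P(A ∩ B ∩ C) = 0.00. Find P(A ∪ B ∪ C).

P(A ∩ C) = P(A)·P(C|A) = 0.40 × 0.375 = 0.15
Using inclusion–exclusion:
P(A ∪ B ∪ C) = 0.40 + 0.35 + 0.45 − 0.10 − 0.15 − 0.05 + 0.00 = 0.90

0.90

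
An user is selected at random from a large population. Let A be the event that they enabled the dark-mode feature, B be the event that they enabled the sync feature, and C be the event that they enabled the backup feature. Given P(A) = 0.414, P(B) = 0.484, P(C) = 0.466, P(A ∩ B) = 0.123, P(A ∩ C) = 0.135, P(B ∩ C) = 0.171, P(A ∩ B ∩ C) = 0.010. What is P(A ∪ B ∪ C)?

P(A ∪ B ∪ C) = 0.414 + 0.484 + 0.466 − 0.123 − 0.135 − 0.171 + 0.010 = 0.945

0.945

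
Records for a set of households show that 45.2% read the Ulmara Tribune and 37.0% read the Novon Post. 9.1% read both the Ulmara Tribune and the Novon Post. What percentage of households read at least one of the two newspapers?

73.1%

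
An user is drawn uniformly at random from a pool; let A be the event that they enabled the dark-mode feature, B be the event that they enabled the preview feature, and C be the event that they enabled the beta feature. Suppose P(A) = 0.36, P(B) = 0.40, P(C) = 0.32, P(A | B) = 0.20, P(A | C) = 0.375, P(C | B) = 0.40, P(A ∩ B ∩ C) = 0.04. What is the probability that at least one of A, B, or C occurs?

P(A ∩ B) = P(B)·P(A|B) = 0.40 × 0.20 = 0.08
P(A ∩ C) = P(C)·P(A|C) = 0.32 × 0.375 = 0.12
P(B ∩ C) = P(B)·P(C|B) = 0.40 × 0.40 = 0.16
By inclusion-exclusion,
P(A ∪ B ∪ C) = 0.36 + 0.40 + 0.32 − 0.08 − 0.12 − 0.16 + 0.04 = 0.76

0.76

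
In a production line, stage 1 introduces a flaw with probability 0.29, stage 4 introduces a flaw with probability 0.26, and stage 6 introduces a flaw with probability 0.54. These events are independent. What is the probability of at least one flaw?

0.758316

P(none) = (1 − 0.29) × (1 − 0.26) × (1 − 0.54) = 0.71 × 0.74 × 0.46 = 0.241684
P(at least one) = 1 − 0.241684 = 0.758316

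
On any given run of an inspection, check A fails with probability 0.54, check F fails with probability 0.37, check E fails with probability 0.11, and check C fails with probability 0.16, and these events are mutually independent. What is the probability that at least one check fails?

0.78334552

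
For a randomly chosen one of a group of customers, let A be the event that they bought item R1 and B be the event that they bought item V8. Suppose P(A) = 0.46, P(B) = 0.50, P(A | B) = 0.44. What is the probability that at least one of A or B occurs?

0.74

P(A ∩ B) = P(B)·P(A|B) = 0.50 × 0.44 = 0.22
Apply inclusion-exclusion:
P(A ∪ B) = 0.46 + 0.50 − 0.22 = 0.74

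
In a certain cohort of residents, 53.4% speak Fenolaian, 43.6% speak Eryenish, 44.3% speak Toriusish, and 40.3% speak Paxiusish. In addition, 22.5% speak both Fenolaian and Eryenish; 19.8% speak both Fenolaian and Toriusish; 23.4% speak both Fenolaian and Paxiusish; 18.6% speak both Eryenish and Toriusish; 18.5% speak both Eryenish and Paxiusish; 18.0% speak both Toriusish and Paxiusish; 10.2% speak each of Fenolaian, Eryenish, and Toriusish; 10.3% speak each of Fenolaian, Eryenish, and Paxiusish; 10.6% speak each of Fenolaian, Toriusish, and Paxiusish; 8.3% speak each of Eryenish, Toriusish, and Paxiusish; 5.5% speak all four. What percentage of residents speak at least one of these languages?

Using inclusion–exclusion:
P(≥1) = 53.4 + 43.6 + 44.3 + 40.3 − 22.5 − 19.8 − 23.4 − 18.6 − 18.5 − 18.0 + 10.2 + 10.3 + 10.6 + 8.3 − 5.5 = 94.7%

94.7%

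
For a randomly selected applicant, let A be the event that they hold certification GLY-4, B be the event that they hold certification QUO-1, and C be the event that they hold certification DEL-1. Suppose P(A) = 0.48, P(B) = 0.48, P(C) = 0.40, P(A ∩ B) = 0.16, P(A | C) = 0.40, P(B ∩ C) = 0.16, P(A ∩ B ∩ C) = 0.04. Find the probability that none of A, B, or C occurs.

0.08

P(A ∩ C) = P(C)·P(A|C) = 0.40 × 0.40 = 0.16
Inclusion–exclusion gives
P(A ∪ B ∪ C) = 0.48 + 0.48 + 0.40 − 0.16 − 0.16 − 0.16 + 0.04 = 0.92
P(none) = 1 − 0.92 = 0.08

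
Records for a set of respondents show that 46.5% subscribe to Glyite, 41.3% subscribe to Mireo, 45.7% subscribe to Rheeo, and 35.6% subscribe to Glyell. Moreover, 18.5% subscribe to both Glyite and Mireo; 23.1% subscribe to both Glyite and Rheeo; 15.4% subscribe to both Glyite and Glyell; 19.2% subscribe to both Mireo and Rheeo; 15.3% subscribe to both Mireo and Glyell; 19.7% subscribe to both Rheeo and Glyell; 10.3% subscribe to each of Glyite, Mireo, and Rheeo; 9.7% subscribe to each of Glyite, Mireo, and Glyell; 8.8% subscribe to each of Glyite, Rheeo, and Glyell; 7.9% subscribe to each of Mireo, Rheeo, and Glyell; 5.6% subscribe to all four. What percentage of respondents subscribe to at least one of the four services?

89.0%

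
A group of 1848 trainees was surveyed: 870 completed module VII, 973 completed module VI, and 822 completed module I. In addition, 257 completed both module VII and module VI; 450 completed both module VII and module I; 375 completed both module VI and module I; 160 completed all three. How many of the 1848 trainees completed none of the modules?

105

By inclusion-exclusion,
|at least one| = 870 + 973 + 822 − 257 − 450 − 375 + 160 = 1743
None: 1848 − 1743 = 105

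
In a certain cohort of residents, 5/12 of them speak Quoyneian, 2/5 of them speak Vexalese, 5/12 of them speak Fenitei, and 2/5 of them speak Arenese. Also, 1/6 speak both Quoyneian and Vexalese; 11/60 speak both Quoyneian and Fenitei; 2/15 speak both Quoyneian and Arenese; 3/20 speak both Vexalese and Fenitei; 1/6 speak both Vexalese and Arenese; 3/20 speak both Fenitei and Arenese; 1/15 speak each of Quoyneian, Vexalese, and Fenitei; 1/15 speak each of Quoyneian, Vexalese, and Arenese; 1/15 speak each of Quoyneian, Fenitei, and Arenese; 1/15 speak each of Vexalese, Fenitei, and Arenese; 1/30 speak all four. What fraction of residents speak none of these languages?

1/12

Inclusion–exclusion gives
P(union) = 5/12 + 2/5 + 5/12 + 2/5 − 1/6 − 11/60 − 2/15 − 3/20 − 1/6 − 3/20 + 1/15 + 1/15 + 1/15 + 1/15 − 1/30 = 11/12
P(none) = 1 − 11/12 = 1/12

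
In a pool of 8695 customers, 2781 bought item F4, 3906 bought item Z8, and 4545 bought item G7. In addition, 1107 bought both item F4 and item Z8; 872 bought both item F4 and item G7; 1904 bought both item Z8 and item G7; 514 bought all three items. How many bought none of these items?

By inclusion–exclusion:
|at least one| = 2781 + 3906 + 4545 − 1107 − 872 − 1904 + 514 = 7863
None: 8695 − 7863 = 832

832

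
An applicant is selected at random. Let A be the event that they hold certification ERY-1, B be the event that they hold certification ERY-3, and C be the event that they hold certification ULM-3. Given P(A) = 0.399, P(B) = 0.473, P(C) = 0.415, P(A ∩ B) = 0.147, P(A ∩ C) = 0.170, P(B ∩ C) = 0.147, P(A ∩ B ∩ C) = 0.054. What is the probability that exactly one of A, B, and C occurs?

P(exactly one) = 0.399 + 0.473 + 0.415 − 2·0.147 − 2·0.170 − 2·0.147 + 3·0.054 = 0.521

0.521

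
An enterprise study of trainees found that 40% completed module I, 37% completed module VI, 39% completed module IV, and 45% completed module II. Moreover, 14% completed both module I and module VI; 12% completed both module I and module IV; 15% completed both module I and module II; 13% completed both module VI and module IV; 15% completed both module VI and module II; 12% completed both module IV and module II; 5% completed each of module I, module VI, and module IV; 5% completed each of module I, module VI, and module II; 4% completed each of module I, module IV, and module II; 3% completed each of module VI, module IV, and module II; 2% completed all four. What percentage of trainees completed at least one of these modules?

95%

P(≥1) = 40 + 37 + 39 + 45 − 14 − 12 − 15 − 13 − 15 − 12 + 5 + 5 + 4 + 3 − 2 = 95%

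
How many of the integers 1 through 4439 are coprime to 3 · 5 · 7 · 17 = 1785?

By inclusion-exclusion,
floor(4439/3) + floor(4439/5) + floor(4439/7) + floor(4439/17) − floor(4439/15) − floor(4439/21) − floor(4439/51) − floor(4439/35) − floor(4439/85) − floor(4439/119) + floor(4439/105) + floor(4439/255) + floor(4439/357) + floor(4439/595) − floor(4439/1785) = 1479 + 887 + 634 + 261 − 295 − 211 − 87 − 126 − 52 − 37 + 42 + 17 + 12 + 7 − 2 = 2529
4439 − 2529 = 1910

1910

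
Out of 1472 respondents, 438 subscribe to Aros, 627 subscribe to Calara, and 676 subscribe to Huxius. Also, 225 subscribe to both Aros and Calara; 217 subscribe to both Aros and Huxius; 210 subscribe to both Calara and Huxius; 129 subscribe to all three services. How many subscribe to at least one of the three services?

Inclusion–exclusion gives
N(≥1) = 438 + 627 + 676 − 225 − 217 − 210 + 129 = 1218

1218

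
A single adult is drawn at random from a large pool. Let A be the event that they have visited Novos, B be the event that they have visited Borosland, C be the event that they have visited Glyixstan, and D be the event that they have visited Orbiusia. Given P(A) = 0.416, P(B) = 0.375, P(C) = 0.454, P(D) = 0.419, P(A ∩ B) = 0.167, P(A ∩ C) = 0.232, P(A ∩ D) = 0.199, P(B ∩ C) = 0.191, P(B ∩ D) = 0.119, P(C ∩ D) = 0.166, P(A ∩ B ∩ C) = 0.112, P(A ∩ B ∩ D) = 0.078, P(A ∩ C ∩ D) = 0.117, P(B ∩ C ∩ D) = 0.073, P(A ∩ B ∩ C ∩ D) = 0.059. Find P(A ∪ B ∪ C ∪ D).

0.911

P(A ∪ B ∪ C ∪ D) = 0.416 + 0.375 + 0.454 + 0.419 − 0.167 − 0.232 − 0.199 − 0.191 − 0.119 − 0.166 + 0.112 + 0.078 + 0.117 + 0.073 − 0.059 = 0.911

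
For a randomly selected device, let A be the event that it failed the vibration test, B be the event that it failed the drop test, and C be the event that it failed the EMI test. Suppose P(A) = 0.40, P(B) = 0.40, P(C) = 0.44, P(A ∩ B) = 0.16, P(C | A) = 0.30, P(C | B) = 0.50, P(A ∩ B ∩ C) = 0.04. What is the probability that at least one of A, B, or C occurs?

0.80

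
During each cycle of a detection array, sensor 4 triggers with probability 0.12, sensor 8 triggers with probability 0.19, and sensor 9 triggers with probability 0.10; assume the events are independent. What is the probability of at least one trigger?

Since the events are independent, P(none) is the product of the individual non-occurrence probabilities.
P(none) = (1 − 0.12) × (1 − 0.19) × (1 − 0.10) = 0.88 × 0.81 × 0.90 = 0.64152
P(at least one) = 1 − 0.64152 = 0.35848

0.35848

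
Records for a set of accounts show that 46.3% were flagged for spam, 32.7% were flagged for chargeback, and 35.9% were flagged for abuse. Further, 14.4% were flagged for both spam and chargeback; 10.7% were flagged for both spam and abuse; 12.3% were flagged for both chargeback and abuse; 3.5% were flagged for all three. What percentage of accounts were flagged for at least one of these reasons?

Apply inclusion-exclusion:
P(union) = 46.3 + 32.7 + 35.9 − 14.4 − 10.7 − 12.3 + 3.5 = 81.0%

81.0%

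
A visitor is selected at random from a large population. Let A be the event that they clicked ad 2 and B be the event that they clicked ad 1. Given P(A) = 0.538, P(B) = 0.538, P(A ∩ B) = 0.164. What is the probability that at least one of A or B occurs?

Inclusion–exclusion gives
P(A ∪ B) = 0.538 + 0.538 − 0.164 = 0.912

0.912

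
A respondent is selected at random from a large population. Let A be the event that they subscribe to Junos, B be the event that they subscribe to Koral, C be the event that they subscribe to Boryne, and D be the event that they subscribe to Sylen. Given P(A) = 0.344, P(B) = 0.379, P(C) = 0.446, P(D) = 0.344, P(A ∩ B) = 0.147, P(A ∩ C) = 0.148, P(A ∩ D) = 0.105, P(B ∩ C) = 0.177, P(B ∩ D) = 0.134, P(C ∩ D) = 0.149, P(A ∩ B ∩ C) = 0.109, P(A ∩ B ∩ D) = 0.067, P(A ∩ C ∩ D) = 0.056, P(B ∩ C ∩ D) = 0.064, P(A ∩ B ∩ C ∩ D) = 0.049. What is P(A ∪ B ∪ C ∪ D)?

By inclusion-exclusion,
P(A ∪ B ∪ C ∪ D) = 0.344 + 0.379 + 0.446 + 0.344 − 0.147 − 0.148 − 0.105 − 0.177 − 0.134 − 0.149 + 0.109 + 0.067 + 0.056 + 0.064 − 0.049 = 0.900

0.900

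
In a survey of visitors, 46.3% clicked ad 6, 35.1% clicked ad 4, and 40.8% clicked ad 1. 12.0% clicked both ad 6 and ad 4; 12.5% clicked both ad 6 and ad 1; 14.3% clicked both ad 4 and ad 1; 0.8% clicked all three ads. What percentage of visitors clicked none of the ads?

15.8%

P(union) = 46.3 + 35.1 + 40.8 − 12.0 − 12.5 − 14.3 + 0.8 = 84.2%
P(none) = 100% − 84.2% = 15.8%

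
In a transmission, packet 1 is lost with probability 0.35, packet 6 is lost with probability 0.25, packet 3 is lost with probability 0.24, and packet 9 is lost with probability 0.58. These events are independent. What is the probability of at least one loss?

0.84439

P(none) = (1 − 0.35) × (1 − 0.25) × (1 − 0.24) × (1 − 0.58) = 0.65 × 0.75 × 0.76 × 0.42 = 0.15561
P(at least one) = 1 − 0.15561 = 0.84439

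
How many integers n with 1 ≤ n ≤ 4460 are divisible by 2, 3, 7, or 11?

Apply inclusion-exclusion:
2230 + 1486 + 637 + 405 − 743 − 318 − 202 − 212 − 135 − 57 + 106 + 67 + 28 + 19 − 9 = 3302

3302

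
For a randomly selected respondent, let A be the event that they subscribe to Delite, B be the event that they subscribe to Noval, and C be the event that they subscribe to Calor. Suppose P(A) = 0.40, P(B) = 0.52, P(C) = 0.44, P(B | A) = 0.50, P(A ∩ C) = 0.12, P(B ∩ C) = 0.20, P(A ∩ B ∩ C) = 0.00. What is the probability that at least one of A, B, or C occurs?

P(A ∩ B) = P(A)·P(B|A) = 0.40 × 0.50 = 0.20
P(A ∪ B ∪ C) = 0.40 + 0.52 + 0.44 − 0.20 − 0.12 − 0.20 + 0.00 = 0.84

0.84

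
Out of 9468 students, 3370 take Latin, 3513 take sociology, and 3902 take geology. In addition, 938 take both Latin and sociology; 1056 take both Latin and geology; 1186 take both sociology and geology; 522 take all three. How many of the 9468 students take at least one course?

Inclusion–exclusion gives
|at least one| = 3370 + 3513 + 3902 − 938 − 1056 − 1186 + 522 = 8127

8127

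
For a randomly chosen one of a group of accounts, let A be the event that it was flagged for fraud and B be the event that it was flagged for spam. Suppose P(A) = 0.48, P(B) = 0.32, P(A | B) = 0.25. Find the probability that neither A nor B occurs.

0.28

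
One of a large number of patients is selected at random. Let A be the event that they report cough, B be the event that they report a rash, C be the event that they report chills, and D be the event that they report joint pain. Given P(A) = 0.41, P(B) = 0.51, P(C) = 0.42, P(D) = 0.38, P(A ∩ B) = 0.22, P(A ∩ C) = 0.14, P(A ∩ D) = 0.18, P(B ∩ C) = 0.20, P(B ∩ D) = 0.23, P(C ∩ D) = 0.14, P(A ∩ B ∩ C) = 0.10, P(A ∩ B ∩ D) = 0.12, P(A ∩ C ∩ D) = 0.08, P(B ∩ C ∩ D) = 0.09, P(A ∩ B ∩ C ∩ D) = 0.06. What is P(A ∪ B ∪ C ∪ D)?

0.94

Using inclusion–exclusion:
P(A ∪ B ∪ C ∪ D) = 0.41 + 0.51 + 0.42 + 0.38 − 0.22 − 0.14 − 0.18 − 0.20 − 0.23 − 0.14 + 0.10 + 0.12 + 0.08 + 0.09 − 0.06 = 0.94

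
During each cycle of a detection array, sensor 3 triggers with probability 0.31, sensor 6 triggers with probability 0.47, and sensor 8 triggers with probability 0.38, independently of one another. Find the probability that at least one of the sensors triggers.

0.773266

Since the events are independent, P(none) is the product of the individual non-occurrence probabilities.
P(none) = (1 − 0.31) × (1 − 0.47) × (1 − 0.38) = 0.69 × 0.53 × 0.62 = 0.226734
P(at least one) = 1 − 0.226734 = 0.773266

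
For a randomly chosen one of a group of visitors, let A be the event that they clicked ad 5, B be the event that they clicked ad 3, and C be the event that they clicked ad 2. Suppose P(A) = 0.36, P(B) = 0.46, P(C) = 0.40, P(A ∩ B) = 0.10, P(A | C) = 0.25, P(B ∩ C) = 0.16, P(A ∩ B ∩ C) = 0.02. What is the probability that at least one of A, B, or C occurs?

0.88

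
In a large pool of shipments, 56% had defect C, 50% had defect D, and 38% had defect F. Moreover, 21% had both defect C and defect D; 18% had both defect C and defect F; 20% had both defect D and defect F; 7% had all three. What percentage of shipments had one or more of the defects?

P(union) = 56 + 50 + 38 − 21 − 18 − 20 + 7 = 92%

92%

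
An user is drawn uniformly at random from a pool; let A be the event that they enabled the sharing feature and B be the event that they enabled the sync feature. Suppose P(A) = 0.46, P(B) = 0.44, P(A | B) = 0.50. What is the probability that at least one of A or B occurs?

P(A ∩ B) = P(B)·P(A|B) = 0.44 × 0.50 = 0.22
P(A ∪ B) = 0.46 + 0.44 − 0.22 = 0.68

0.68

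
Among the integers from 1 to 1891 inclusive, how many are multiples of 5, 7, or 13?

694

By inclusion–exclusion:
⌊1891/5⌋ + ⌊1891/7⌋ + ⌊1891/13⌋ − ⌊1891/35⌋ − ⌊1891/65⌋ − ⌊1891/91⌋ + ⌊1891/455⌋ = 378 + 270 + 145 − 54 − 29 − 20 + 4 = 694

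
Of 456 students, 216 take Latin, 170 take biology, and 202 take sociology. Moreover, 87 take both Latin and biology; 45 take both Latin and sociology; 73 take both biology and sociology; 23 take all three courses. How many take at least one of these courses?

By inclusion-exclusion,
|union| = 216 + 170 + 202 − 87 − 45 − 73 + 23 = 406

406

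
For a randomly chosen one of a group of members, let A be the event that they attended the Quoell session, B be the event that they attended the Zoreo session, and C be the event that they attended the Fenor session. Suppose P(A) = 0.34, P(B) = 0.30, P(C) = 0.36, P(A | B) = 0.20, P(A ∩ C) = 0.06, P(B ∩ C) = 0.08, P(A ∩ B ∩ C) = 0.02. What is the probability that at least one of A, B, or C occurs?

0.82

P(A ∩ B) = P(B)·P(A|B) = 0.30 × 0.20 = 0.06
Apply inclusion-exclusion:
P(A ∪ B ∪ C) = 0.34 + 0.30 + 0.36 − 0.06 − 0.06 − 0.08 + 0.02 = 0.82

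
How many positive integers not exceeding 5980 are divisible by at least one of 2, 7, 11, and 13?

Inclusion–exclusion gives
2990 + 854 + 543 + 460 − 427 − 271 − 230 − 77 − 65 − 41 + 38 + 32 + 20 + 5 − 2 = 3829

3829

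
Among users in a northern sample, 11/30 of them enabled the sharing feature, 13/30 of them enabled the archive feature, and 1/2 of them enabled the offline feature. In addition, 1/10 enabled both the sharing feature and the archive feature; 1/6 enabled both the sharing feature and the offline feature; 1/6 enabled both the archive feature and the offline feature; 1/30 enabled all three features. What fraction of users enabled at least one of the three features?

9/10

P(≥1) = 11/30 + 13/30 + 1/2 − 1/10 − 1/6 − 1/6 + 1/30 = 9/10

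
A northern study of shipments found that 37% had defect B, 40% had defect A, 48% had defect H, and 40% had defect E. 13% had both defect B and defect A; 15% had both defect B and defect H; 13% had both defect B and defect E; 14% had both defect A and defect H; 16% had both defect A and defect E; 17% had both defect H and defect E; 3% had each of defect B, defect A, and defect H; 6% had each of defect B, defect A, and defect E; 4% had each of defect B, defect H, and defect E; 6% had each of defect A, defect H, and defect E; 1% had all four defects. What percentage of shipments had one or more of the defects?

95%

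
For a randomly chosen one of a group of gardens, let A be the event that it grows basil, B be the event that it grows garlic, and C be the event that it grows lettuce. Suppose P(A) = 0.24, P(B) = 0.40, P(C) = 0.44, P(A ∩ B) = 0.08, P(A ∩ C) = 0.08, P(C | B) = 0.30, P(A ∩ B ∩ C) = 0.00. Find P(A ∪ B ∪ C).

P(B ∩ C) = P(B)·P(C|B) = 0.40 × 0.30 = 0.12
P(A ∪ B ∪ C) = 0.24 + 0.40 + 0.44 − 0.08 − 0.08 − 0.12 + 0.00 = 0.80

0.80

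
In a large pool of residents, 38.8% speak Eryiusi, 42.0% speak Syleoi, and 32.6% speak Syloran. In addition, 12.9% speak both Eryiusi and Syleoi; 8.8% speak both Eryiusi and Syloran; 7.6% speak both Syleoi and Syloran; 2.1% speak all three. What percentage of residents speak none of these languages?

Inclusion–exclusion gives
P(at least one) = 38.8 + 42.0 + 32.6 − 12.9 − 8.8 − 7.6 + 2.1 = 86.2%
P(none) = 100% − 86.2% = 13.8%

13.8%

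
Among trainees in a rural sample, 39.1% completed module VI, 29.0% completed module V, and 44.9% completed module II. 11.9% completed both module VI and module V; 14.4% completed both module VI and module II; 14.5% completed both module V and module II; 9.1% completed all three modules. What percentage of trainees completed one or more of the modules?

P(union) = 39.1 + 29.0 + 44.9 − 11.9 − 14.4 − 14.5 + 9.1 = 81.3%

81.3%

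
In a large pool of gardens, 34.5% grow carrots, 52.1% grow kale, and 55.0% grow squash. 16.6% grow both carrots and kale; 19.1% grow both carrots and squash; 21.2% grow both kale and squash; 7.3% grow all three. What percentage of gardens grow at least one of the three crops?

Inclusion–exclusion gives
P(≥1) = 34.5 + 52.1 + 55.0 − 16.6 − 19.1 − 21.2 + 7.3 = 92.0%

92.0%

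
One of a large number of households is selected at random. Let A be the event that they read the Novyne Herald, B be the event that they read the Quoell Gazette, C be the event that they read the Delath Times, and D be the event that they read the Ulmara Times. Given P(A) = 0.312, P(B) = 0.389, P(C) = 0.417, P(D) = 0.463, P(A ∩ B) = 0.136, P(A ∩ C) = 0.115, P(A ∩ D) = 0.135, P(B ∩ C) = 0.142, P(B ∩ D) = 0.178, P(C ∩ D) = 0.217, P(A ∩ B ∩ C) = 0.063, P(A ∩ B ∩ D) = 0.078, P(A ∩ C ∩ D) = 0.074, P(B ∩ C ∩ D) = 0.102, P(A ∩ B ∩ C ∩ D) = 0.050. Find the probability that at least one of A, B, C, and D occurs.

By inclusion–exclusion:
P(A ∪ B ∪ C ∪ D) = 0.312 + 0.389 + 0.417 + 0.463 − 0.136 − 0.115 − 0.135 − 0.142 − 0.178 − 0.217 + 0.063 + 0.078 + 0.074 + 0.102 − 0.050 = 0.925

0.925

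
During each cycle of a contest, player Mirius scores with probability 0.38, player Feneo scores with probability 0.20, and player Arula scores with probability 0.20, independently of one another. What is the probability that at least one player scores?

P(none) = (1 − 0.38) × (1 − 0.20) × (1 − 0.20) = 0.62 × 0.80 × 0.80 = 0.3968
P(at least one) = 1 − 0.3968 = 0.6032

0.6032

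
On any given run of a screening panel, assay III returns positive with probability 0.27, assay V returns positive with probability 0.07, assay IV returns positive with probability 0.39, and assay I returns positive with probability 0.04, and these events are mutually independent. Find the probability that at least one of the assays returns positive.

0.60243616

Since the events are independent, P(none) is the product of the individual non-occurrence probabilities.
P(none) = (1 − 0.27) × (1 − 0.07) × (1 − 0.39) × (1 − 0.04) = 0.73 × 0.93 × 0.61 × 0.96 = 0.39756384
P(at least one) = 1 − 0.39756384 = 0.60243616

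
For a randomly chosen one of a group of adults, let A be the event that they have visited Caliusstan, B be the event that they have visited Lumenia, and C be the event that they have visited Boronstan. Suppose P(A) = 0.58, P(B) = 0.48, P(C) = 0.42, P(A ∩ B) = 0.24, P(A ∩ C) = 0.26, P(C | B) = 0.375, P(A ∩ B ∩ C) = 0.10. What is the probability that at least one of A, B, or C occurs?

0.90

P(B ∩ C) = P(B)·P(C|B) = 0.48 × 0.375 = 0.18
Inclusion–exclusion gives
P(A ∪ B ∪ C) = 0.58 + 0.48 + 0.42 − 0.24 − 0.26 − 0.18 + 0.10 = 0.90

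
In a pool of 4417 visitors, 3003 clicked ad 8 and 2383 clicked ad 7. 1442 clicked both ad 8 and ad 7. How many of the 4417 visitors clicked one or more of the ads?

Inclusion–exclusion gives
N(≥1) = 3003 + 2383 − 1442 = 3944

3944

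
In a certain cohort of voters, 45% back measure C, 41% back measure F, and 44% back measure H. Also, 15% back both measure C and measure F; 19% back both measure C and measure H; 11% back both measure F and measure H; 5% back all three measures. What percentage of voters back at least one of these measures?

90%

P(≥1) = 45 + 41 + 44 − 15 − 19 − 11 + 5 = 90%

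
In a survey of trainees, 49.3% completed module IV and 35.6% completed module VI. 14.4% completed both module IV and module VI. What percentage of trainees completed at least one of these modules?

70.5%

Inclusion–exclusion gives
P(at least one) = 49.3 + 35.6 − 14.4 = 70.5%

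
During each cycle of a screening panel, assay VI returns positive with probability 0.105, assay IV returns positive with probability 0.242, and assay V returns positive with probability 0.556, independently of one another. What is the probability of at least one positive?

0.69878596

P(none) = (1 − 0.105) × (1 − 0.242) × (1 − 0.556) = 0.895 × 0.758 × 0.444 = 0.30121404
P(at least one) = 1 − 0.30121404 = 0.69878596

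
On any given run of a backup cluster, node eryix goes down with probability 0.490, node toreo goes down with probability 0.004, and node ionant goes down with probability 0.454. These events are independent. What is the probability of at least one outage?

0.72265384

Independence gives P(none) = ∏(1 − pᵢ).
P(none) = (1 − 0.490) × (1 − 0.004) × (1 − 0.454) = 0.510 × 0.996 × 0.546 = 0.27734616
P(at least one) = 1 − 0.27734616 = 0.72265384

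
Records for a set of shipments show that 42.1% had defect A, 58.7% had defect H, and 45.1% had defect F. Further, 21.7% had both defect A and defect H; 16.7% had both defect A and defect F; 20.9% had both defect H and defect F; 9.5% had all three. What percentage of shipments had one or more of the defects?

P(at least one) = 42.1 + 58.7 + 45.1 − 21.7 − 16.7 − 20.9 + 9.5 = 96.1%

96.1%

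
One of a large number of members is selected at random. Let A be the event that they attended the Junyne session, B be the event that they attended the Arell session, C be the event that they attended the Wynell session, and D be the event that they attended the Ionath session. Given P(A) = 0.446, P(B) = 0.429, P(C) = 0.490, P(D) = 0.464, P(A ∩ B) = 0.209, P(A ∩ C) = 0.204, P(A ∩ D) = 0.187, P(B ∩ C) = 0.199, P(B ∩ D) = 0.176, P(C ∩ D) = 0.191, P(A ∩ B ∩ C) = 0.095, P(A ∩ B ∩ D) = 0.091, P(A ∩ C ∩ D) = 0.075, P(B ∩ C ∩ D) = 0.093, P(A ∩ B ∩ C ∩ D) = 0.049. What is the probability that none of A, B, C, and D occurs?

0.032

By inclusion-exclusion,
P(A ∪ B ∪ C ∪ D) = 0.446 + 0.429 + 0.490 + 0.464 − 0.209 − 0.204 − 0.187 − 0.199 − 0.176 − 0.191 + 0.095 + 0.091 + 0.075 + 0.093 − 0.049 = 0.968
P(none) = 1 − 0.968 = 0.032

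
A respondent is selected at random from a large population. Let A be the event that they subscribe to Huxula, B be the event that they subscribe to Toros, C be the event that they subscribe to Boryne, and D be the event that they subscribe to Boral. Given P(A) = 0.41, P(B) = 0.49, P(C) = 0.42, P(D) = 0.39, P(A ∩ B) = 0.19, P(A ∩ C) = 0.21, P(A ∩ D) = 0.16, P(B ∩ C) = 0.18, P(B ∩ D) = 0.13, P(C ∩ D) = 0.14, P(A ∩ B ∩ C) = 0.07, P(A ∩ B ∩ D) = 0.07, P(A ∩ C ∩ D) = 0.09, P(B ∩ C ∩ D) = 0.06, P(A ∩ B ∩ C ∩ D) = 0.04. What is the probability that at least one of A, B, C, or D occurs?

0.95

P(A ∪ B ∪ C ∪ D) = 0.41 + 0.49 + 0.42 + 0.39 − 0.19 − 0.21 − 0.16 − 0.18 − 0.13 − 0.14 + 0.07 + 0.07 + 0.09 + 0.06 − 0.04 = 0.95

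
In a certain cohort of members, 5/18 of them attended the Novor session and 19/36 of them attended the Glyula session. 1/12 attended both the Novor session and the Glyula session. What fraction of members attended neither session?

5/18

Using inclusion–exclusion:
P(≥1) = 5/18 + 19/36 − 1/12 = 13/18
P(none) = 1 − 13/18 = 5/18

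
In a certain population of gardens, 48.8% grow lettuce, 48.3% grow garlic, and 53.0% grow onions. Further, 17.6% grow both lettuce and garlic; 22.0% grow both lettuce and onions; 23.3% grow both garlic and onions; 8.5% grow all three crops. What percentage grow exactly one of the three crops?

49.8%

P(exactly one) = 48.8 + 48.3 + 53.0 − 2·17.6 − 2·22.0 − 2·23.3 + 3·8.5 = 49.8%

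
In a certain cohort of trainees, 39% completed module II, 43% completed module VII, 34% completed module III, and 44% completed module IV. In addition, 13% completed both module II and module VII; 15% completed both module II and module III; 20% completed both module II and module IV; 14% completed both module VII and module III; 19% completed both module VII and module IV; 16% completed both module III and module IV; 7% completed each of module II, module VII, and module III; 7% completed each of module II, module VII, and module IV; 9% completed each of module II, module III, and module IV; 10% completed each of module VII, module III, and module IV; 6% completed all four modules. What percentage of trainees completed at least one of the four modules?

90%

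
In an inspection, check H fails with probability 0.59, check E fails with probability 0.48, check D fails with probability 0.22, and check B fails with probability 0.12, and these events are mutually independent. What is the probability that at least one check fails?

P(none) = (1 − 0.59) × (1 − 0.48) × (1 − 0.22) × (1 − 0.12) = 0.41 × 0.52 × 0.78 × 0.88 = 0.14634048
P(at least one) = 1 − 0.14634048 = 0.85365952

0.85365952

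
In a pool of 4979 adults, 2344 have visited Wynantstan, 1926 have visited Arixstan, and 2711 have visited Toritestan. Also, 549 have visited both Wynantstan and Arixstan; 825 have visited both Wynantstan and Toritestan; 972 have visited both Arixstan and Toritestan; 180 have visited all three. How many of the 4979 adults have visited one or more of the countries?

Using inclusion–exclusion:
|union| = 2344 + 1926 + 2711 − 549 − 825 − 972 + 180 = 4815

4815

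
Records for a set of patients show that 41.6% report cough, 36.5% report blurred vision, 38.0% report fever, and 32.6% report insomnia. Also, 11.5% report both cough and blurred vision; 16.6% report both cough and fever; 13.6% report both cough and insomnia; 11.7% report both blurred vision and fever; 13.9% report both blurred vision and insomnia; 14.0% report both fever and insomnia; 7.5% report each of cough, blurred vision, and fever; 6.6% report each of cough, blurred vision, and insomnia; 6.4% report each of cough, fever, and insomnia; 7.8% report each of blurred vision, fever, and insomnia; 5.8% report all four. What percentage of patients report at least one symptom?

P(≥1) = 41.6 + 36.5 + 38.0 + 32.6 − 11.5 − 16.6 − 13.6 − 11.7 − 13.9 − 14.0 + 7.5 + 6.6 + 6.4 + 7.8 − 5.8 = 89.9%

89.9%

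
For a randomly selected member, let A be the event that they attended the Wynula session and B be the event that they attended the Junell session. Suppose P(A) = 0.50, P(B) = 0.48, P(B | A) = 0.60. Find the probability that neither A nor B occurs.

0.32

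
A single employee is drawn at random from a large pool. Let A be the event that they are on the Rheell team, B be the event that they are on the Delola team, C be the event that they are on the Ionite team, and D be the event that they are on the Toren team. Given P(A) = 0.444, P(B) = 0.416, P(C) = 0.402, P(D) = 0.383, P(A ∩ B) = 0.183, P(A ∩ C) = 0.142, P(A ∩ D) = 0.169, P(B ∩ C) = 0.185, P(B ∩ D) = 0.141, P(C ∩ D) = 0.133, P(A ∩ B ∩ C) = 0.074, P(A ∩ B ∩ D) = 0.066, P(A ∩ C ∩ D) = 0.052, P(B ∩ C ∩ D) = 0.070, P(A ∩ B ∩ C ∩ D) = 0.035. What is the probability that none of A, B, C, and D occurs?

P(A ∪ B ∪ C ∪ D) = 0.444 + 0.416 + 0.402 + 0.383 − 0.183 − 0.142 − 0.169 − 0.185 − 0.141 − 0.133 + 0.074 + 0.066 + 0.052 + 0.070 − 0.035 = 0.919
P(none) = 1 − 0.919 = 0.081

0.081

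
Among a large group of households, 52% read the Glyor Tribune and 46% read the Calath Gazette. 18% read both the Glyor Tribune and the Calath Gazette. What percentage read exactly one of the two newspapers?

62%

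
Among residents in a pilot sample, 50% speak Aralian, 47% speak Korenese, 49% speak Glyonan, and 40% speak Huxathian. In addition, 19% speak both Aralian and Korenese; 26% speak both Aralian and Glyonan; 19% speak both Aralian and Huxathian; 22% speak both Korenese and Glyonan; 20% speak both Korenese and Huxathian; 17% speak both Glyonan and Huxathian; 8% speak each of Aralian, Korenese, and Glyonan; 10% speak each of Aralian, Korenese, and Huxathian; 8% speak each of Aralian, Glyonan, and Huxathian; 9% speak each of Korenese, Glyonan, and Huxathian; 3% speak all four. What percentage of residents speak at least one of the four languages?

P(≥1) = 50 + 47 + 49 + 40 − 19 − 26 − 19 − 22 − 20 − 17 + 8 + 10 + 8 + 9 − 3 = 95%

95%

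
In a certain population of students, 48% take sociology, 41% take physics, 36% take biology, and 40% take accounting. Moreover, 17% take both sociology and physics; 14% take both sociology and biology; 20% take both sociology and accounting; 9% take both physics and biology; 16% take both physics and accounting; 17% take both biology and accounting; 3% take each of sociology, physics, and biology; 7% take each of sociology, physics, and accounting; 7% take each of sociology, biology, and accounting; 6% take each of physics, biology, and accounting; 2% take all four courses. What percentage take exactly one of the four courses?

Using the inclusion–exclusion count for exactly one event:
P(exactly one) = 48 + 41 + 36 + 40 − 2·17 − 2·14 − 2·20 − 2·9 − 2·16 − 2·17 + 3·3 + 3·7 + 3·7 + 3·6 − 4·2 = 40%

40%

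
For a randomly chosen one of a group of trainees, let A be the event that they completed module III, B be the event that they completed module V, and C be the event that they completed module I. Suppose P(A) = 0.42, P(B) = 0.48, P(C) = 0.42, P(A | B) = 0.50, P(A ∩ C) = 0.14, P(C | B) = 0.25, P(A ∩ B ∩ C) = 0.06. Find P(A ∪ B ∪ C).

P(A ∩ B) = P(B)·P(A|B) = 0.48 × 0.50 = 0.24
P(B ∩ C) = P(B)·P(C|B) = 0.48 × 0.25 = 0.12
P(A ∪ B ∪ C) = 0.42 + 0.48 + 0.42 − 0.24 − 0.14 − 0.12 + 0.06 = 0.88

0.88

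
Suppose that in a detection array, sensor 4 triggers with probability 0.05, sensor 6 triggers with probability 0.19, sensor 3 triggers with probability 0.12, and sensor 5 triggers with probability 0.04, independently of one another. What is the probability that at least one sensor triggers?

Since the events are independent, P(none) is the product of the individual non-occurrence probabilities.
P(none) = (1 − 0.05) × (1 − 0.19) × (1 − 0.12) × (1 − 0.04) = 0.95 × 0.81 × 0.88 × 0.96 = 0.6500736
P(at least one) = 1 − 0.6500736 = 0.3499264

0.3499264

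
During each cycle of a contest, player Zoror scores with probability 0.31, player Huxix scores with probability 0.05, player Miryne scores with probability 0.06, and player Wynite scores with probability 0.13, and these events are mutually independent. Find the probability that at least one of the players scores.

0.4639321

Since the events are independent, P(none) is the product of the individual non-occurrence probabilities.
P(none) = (1 − 0.31) × (1 − 0.05) × (1 − 0.06) × (1 − 0.13) = 0.69 × 0.95 × 0.94 × 0.87 = 0.5360679
P(at least one) = 1 − 0.5360679 = 0.4639321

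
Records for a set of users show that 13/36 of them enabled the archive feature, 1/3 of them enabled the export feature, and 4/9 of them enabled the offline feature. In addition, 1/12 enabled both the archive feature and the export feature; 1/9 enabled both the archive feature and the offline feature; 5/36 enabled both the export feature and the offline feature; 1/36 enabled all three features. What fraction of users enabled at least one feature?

5/6

P(union) = 13/36 + 1/3 + 4/9 − 1/12 − 1/9 − 5/36 + 1/36 = 5/6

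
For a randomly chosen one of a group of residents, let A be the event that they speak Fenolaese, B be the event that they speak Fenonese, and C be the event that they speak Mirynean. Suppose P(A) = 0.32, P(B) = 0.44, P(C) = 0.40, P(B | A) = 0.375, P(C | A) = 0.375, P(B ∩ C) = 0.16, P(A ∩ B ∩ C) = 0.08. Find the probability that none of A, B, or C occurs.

P(A ∩ B) = P(A)·P(B|A) = 0.32 × 0.375 = 0.12
P(A ∩ C) = P(A)·P(C|A) = 0.32 × 0.375 = 0.12
P(A ∪ B ∪ C) = 0.32 + 0.44 + 0.40 − 0.12 − 0.12 − 0.16 + 0.08 = 0.84
P(none) = 1 − 0.84 = 0.16

0.16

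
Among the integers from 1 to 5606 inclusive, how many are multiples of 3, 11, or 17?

2408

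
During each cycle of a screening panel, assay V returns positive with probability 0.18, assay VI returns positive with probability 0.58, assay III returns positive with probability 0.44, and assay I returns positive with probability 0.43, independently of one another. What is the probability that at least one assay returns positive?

P(none) = (1 − 0.18) × (1 − 0.58) × (1 − 0.44) × (1 − 0.43) = 0.82 × 0.42 × 0.56 × 0.57 = 0.10993248
P(at least one) = 1 − 0.10993248 = 0.89006752

0.89006752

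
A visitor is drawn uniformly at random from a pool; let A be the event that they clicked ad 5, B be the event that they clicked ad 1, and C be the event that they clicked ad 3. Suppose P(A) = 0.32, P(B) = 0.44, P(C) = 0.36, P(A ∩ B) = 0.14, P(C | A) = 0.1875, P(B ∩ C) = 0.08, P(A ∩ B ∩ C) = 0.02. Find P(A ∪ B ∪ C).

0.86

P(A ∩ C) = P(A)·P(C|A) = 0.32 × 0.1875 = 0.06
P(A ∪ B ∪ C) = 0.32 + 0.44 + 0.36 − 0.14 − 0.06 − 0.08 + 0.02 = 0.86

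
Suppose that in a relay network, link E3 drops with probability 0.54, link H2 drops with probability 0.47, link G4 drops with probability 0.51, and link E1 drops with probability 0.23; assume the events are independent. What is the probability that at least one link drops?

0.90801426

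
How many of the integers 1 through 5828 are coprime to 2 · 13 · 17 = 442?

2914 + 448 + 342 − 224 − 171 − 26 + 13 = 3296
5828 − 3296 = 2532

2532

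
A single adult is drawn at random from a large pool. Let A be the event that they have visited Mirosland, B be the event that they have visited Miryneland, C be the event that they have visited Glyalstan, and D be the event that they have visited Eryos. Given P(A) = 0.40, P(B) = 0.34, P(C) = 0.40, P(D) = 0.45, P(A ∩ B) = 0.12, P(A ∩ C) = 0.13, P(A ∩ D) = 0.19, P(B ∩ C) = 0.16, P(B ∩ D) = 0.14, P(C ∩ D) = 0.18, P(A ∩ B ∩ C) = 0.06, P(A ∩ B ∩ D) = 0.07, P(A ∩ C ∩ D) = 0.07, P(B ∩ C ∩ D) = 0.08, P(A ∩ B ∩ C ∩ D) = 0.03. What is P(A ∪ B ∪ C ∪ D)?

Inclusion–exclusion gives
P(A ∪ B ∪ C ∪ D) = 0.40 + 0.34 + 0.40 + 0.45 − 0.12 − 0.13 − 0.19 − 0.16 − 0.14 − 0.18 + 0.06 + 0.07 + 0.07 + 0.08 − 0.03 = 0.92

0.92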